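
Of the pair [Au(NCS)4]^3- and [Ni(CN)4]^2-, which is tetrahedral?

[Au(NCS)4]^3-

For [Au(NCS)4]^3-: Summing ligand charges against the −3 overall charge gives an oxidation state of +1 for gold. Group 11 minus oxidation state 1 gives a d¹⁰ configuration. A d¹⁰ ion has no crystal-field stabilisation preference between square planar and tetrahedral, so four ligands adopt the sterically favoured tetrahedral geometry. → tetrahedral.
For [Ni(CN)4]^2-: Ligand charges: each cyanide is −1. With an overall charge of −2 the nickel centre must be in the +2 oxidation state. Group 10 minus oxidation state 2 gives a d⁸ configuration. Cyanide is a strong-field ligand (high in the spectrochemical series). A 3d d⁸ ion with strong-field ligands gains enough CFSE to favour square planar over tetrahedral. → square planar.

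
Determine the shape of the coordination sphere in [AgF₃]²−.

Each fluoride is −1; balancing the −2 overall charge requires Ag(I).
Silver is a group-11 element; Ag(I) is therefore d¹⁰.
With 3 monodentate ligands the coordination number is 3.
Three ligands around a d¹⁰ centre minimise repulsion in a trigonal-planar arrangement.

trigonal planar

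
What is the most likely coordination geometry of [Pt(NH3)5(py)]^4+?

octahedral

Summing ligand charges against the +4 overall charge gives an oxidation state of +4 for platinum.
Platinum is a group-10 element; Pt(IV) is therefore d⁶.
With 6 monodentate ligands the coordination number is 6.
Six donors around a single metal centre give an octahedral coordination sphere.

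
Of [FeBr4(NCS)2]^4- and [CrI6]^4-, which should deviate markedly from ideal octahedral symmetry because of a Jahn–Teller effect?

[CrI6]^4-

[FeBr4(NCS)2]^4-: Summing ligand charges against the −4 overall charge gives an oxidation state of +2 for iron. Iron is a group-8 element; Fe(II) is therefore d⁶. Bromide and isothiocyanate are weak-field ligands for a first-row metal, so the complex is high-spin. The d⁶ configuration leaves the e_g set evenly filled (or empty) — no strong Jahn–Teller driving force.
[CrI6]^4-: Summing ligand charges against the −4 overall charge gives an oxidation state of +2 for chromium. Chromium is a group-6 element; Cr(II) is therefore d⁴. Iodide is a weak-field ligand for a first-row metal, so the complex is high-spin. The t₂g³e_g¹ (high-spin) configuration has an unevenly filled e_g set; the Jahn–Teller theorem predicts a tetragonal distortion (typically axial elongation) to lift the degeneracy.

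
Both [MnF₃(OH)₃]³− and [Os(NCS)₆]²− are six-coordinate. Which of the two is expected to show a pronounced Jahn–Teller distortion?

[MnF₃(OH)₃]³−: Each fluoride is −1; each hydroxide is −1; balancing the −3 overall charge requires Mn(III). Group 7 minus oxidation state 3 gives a d⁴ configuration. Fluoride and hydroxide are weak-field ligands for a first-row metal, so the complex is high-spin. The t₂g³e_g¹ (high-spin) configuration has an unevenly filled e_g set; the Jahn–Teller theorem predicts a tetragonal distortion (typically axial elongation) to lift the degeneracy.
[Os(NCS)₆]²−: Each isothiocyanate is −1; balancing the −2 overall charge requires Os(IV). Group 8 minus oxidation state 4 gives a d⁴ configuration. A 5d ion has a large Δₒ and is invariably low-spin. The d⁴ configuration leaves the e_g set evenly filled (or empty) — no strong Jahn–Teller driving force.

[MnF₃(OH)₃]³−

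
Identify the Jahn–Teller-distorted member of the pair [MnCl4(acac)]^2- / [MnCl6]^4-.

[MnCl4(acac)]^2-

[MnCl4(acac)]^2-: Ligand charges: each chloride is −1; each acetylacetonate is −1. With an overall charge of −2 the manganese centre must be in the +3 oxidation state. Group 7 minus oxidation state 3 gives a d⁴ configuration. Acetylacetonate and chloride are weak-field ligands for a first-row metal, so the complex is high-spin. The t₂g³e_g¹ (high-spin) configuration has an unevenly filled e_g set; the Jahn–Teller theorem predicts a tetragonal distortion (typically axial elongation) to lift the degeneracy.
[MnCl6]^4-: Summing ligand charges against the −4 overall charge gives an oxidation state of +2 for manganese. Group 7 minus oxidation state 2 gives a d⁵ configuration. Chloride is a weak-field ligand for a first-row metal, so the complex is high-spin. The d⁵ configuration leaves the e_g set evenly filled (or empty) — no strong Jahn–Teller driving force.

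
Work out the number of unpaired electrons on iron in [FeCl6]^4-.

4 unpaired electrons

Ligand charges: each chloride is −1. With an overall charge of −4 the iron centre must be in the +2 oxidation state.
Iron is a group-8 element; Fe(II) is therefore d⁶.
The spin state decides the count: Chloride is a weak-field ligand for a first-row metal, so the complex is high-spin.
An octahedral high-spin d⁶ ion is t₂g⁴e_g², giving 4 unpaired electrons.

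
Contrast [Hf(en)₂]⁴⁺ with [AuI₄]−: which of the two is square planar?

[AuI₄]−

For [Hf(en)₂]⁴⁺: Ethylenediamine is neutral; balancing the +4 overall charge requires Hf(IV). Hf sits in group 4, so the d-electron count is 4 − 4 = 0. A d⁰ ion has no crystal-field stabilisation preference between square planar and tetrahedral, so four ligands adopt the sterically favoured tetrahedral geometry. → tetrahedral.
For [AuI₄]−: Each iodide is −1; balancing the −1 overall charge requires Au(III). Au sits in group 11, so the d-electron count is 11 − 3 = 8. A 5d d⁸ ion has a large crystal-field splitting; square planar leaves the high-energy d_{x²−y²} orbital empty and maximises CFSE. → square planar.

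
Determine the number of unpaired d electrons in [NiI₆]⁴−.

2 unpaired electrons

Summing ligand charges against the −4 overall charge gives an oxidation state of +2 for nickel.
Ni sits in group 10, so the d-electron count is 10 − 2 = 8.
In an octahedral field the d⁸ configuration is t₂g⁶e_g² (only one arrangement possible), giving 2 unpaired electrons.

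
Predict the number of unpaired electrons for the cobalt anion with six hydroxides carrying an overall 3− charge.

0 unpaired electrons

Each hydroxide is −1; balancing the −3 overall charge requires Co(III).
Co sits in group 9, so the d-electron count is 9 − 3 = 6.
The spin state decides the count: Co(III) has an exceptionally large octahedral splitting and is low-spin with essentially every ligand except fluoride.
An octahedral low-spin d⁶ ion is t₂g⁶e_g⁰, giving 0 unpaired electrons.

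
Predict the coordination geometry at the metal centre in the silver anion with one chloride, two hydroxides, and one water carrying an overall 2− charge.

Each chloride is −1; each hydroxide is −1; water is neutral; balancing the −2 overall charge requires Ag(I).
Ag sits in group 11, so the d-electron count is 11 − 1 = 10.
Coordination number: 4.
A d¹⁰ ion has no crystal-field stabilisation preference between square planar and tetrahedral, so four ligands adopt the sterically favoured tetrahedral geometry.

tetrahedral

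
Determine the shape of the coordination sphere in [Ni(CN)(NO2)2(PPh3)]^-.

Summing ligand charges against the −1 overall charge gives an oxidation state of +2 for nickel.
Ni sits in group 10, so the d-electron count is 10 − 2 = 8.
With 4 monodentate ligands the coordination number is 4.
Cyanide, nitro (N-bound nitrite), and triphenylphosphine are strong-field ligands (high in the spectrochemical series).
A 3d d⁸ ion with strong-field ligands gains enough CFSE to favour square planar over tetrahedral.

square planar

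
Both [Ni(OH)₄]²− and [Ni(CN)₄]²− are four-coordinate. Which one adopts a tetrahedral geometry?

[Ni(OH)₄]²−

For [Ni(OH)₄]²−: Ligand charges: each hydroxide is −1. With an overall charge of −2 the nickel centre must be in the +2 oxidation state. Group 10 minus oxidation state 2 gives a d⁸ configuration. Hydroxide is a weak-field ligand. With weak-field ligands the CFSE gain from square planar is small, so a 3d d⁸ ion takes the sterically preferred tetrahedral geometry. → tetrahedral.
For [Ni(CN)₄]²−: Summing ligand charges against the −2 overall charge gives an oxidation state of +2 for nickel. Group 10 minus oxidation state 2 gives a d⁸ configuration. Cyanide is a strong-field ligand (high in the spectrochemical series). A 3d d⁸ ion with strong-field ligands gains enough CFSE to favour square planar over tetrahedral. → square planar.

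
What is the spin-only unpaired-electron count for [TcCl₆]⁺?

Ligand charges: each chloride is −1. With an overall charge of +1 the technetium centre must be in the +7 oxidation state.
Tc sits in group 7, so the d-electron count is 7 − 7 = 0.
In an octahedral field the d⁰ configuration is t₂g⁰e_g⁰, giving 0 unpaired electrons.

0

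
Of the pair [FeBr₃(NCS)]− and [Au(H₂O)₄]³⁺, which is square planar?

[Au(H₂O)₄]³⁺

For [FeBr₃(NCS)]−: Each bromide is −1; each isothiocyanate is −1; balancing the −1 overall charge requires Fe(III). Fe sits in group 8, so the d-electron count is 8 − 3 = 5. A high-spin d⁵ ion has zero CFSE in either geometry, so four ligands adopt the sterically favoured tetrahedral geometry. → tetrahedral.
For [Au(H₂O)₄]³⁺: Water is neutral; balancing the +3 overall charge requires Au(III). Au sits in group 11, so the d-electron count is 11 − 3 = 8. A 5d d⁸ ion has a large crystal-field splitting; square planar leaves the high-energy d_{x²−y²} orbital empty and maximises CFSE. → square planar.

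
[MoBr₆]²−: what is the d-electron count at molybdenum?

d²

Ligand charges: each bromide is −1. With an overall charge of −2 the molybdenum centre must be in the +4 oxidation state.
Mo sits in group 6, so the d-electron count is 6 − 4 = 2.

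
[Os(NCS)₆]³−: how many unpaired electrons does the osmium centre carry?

1

Summing ligand charges against the −3 overall charge gives an oxidation state of +3 for osmium.
Osmium is a group-8 element; Os(III) is therefore d⁵.
The spin state decides the count: a 5d ion has a large Δₒ and is invariably low-spin.
An octahedral low-spin d⁵ ion is t₂g⁵e_g⁰, giving 1 unpaired electron.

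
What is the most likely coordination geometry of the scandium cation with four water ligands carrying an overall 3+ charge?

tetrahedral

Ligand charges: water is neutral. With an overall charge of +3 the scandium centre must be in the +3 oxidation state.
Sc sits in group 3, so the d-electron count is 3 − 3 = 0.
With 4 monodentate ligands the coordination number is 4.
A d⁰ ion has no crystal-field stabilisation preference between square planar and tetrahedral, so four ligands adopt the sterically favoured tetrahedral geometry.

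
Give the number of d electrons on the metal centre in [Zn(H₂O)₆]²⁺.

d10

Water is neutral; balancing the +2 overall charge requires Zn(II).
Zinc is a group-12 element; Zn(II) is therefore d¹⁰.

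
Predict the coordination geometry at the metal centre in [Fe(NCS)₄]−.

Ligand charges: each isothiocyanate is −1. With an overall charge of −1 the iron centre must be in the +3 oxidation state.
Group 8 minus oxidation state 3 gives a d⁵ configuration.
Coordination number: 4.
Isothiocyanate is a weak-field ligand.
A high-spin d⁵ ion has zero CFSE in either geometry, so four ligands adopt the sterically favoured tetrahedral geometry.

tetrahedral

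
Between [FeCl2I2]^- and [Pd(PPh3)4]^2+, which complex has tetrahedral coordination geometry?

[FeCl2I2]^-

For [FeCl2I2]^-: Each chloride is −1; each iodide is −1; balancing the −1 overall charge requires Fe(III). Iron is a group-8 element; Fe(III) is therefore d⁵. A high-spin d⁵ ion has zero CFSE in either geometry, so four ligands adopt the sterically favoured tetrahedral geometry. → tetrahedral.
For [Pd(PPh3)4]^2+: Ligand charges: triphenylphosphine is neutral. With an overall charge of +2 the palladium centre must be in the +2 oxidation state. Pd sits in group 10, so the d-electron count is 10 − 2 = 8. A 4d d⁸ ion has a large crystal-field splitting; square planar leaves the high-energy d_{x²−y²} orbital empty and maximises CFSE. → square planar.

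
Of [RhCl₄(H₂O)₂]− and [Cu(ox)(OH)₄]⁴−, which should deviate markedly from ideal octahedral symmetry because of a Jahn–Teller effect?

[Cu(ox)(OH)₄]⁴−

[RhCl₄(H₂O)₂]−: Each chloride is −1; water is neutral; balancing the −1 overall charge requires Rh(III). Group 9 minus oxidation state 3 gives a d⁶ configuration. A 4d ion has a large Δₒ and is invariably low-spin. The d⁶ configuration leaves the e_g set evenly filled (or empty) — no strong Jahn–Teller driving force.
[Cu(ox)(OH)₄]⁴−: Each oxalate is −2; each hydroxide is −1; balancing the −4 overall charge requires Cu(II). Group 11 minus oxidation state 2 gives a d⁹ configuration. The t₂g⁶e_g³ configuration has an unevenly filled e_g set; the Jahn–Teller theorem predicts a tetragonal distortion (typically axial elongation) to lift the degeneracy.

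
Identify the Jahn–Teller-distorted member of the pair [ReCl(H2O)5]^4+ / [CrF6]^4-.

[ReCl(H2O)5]^4+: Each chloride is −1; water is neutral; balancing the +4 overall charge requires Re(V). Rhenium is a group-7 element; Re(V) is therefore d². The d² configuration leaves the e_g set evenly filled (or empty) — no strong Jahn–Teller driving force.
[CrF6]^4-: Ligand charges: each fluoride is −1. With an overall charge of −4 the chromium centre must be in the +2 oxidation state. Group 6 minus oxidation state 2 gives a d⁴ configuration. Fluoride is a weak-field ligand for a first-row metal, so the complex is high-spin. The t₂g³e_g¹ (high-spin) configuration has an unevenly filled e_g set; the Jahn–Teller theorem predicts a tetragonal distortion (typically axial elongation) to lift the degeneracy.

[CrF6]^4-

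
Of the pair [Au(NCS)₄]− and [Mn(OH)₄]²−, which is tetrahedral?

For [Au(NCS)₄]−: Each isothiocyanate is −1; balancing the −1 overall charge requires Au(III). Gold is a group-11 element; Au(III) is therefore d⁸. A 5d d⁸ ion has a large crystal-field splitting; square planar leaves the high-energy d_{x²−y²} orbital empty and maximises CFSE. → square planar.
For [Mn(OH)₄]²−: Each hydroxide is −1; balancing the −2 overall charge requires Mn(II). Manganese is a group-7 element; Mn(II) is therefore d⁵. A high-spin d⁵ ion has zero CFSE in either geometry, so four ligands adopt the sterically favoured tetrahedral geometry. → tetrahedral.

[Mn(OH)₄]²−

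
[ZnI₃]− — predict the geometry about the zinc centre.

trigonal planar

Each iodide is −1; balancing the −1 overall charge requires Zn(II).
Group 12 minus oxidation state 2 gives a d¹⁰ configuration.
Coordination number: 3.
Three ligands around a d¹⁰ centre minimise repulsion in a trigonal-planar arrangement.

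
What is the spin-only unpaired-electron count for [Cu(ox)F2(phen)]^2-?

Summing ligand charges against the −2 overall charge gives an oxidation state of +2 for copper.
Group 11 minus oxidation state 2 gives a d⁹ configuration.
Counting donor atoms: 1×oxalate (bidentate) → 2 donors; 2×fluoride (monodentate) → 2 donors; 1×1,10-phenanthroline (bidentate) → 2 donors. Coordination number = 6.
In an octahedral field the d⁹ configuration is t₂g⁶e_g³ (only one arrangement possible), giving 1 unpaired electron.

1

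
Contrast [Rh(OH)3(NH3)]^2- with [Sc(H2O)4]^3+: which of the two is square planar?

For [Rh(OH)3(NH3)]^2-: Summing ligand charges against the −2 overall charge gives an oxidation state of +1 for rhodium. Group 9 minus oxidation state 1 gives a d⁸ configuration. A 4d d⁸ ion has a large crystal-field splitting; square planar leaves the high-energy d_{x²−y²} orbital empty and maximises CFSE. → square planar.
For [Sc(H2O)4]^3+: Summing ligand charges against the +3 overall charge gives an oxidation state of +3 for scandium. Scandium is a group-3 element; Sc(III) is therefore d⁰. A d⁰ ion has no crystal-field stabilisation preference between square planar and tetrahedral, so four ligands adopt the sterically favoured tetrahedral geometry. → tetrahedral.

[Rh(OH)3(NH3)]^2-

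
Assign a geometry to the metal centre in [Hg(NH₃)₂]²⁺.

linear

Ammonia is neutral; balancing the +2 overall charge requires Hg(II).
Hg sits in group 12, so the d-electron count is 12 − 2 = 10.
With 2 monodentate ligands the coordination number is 2.
A d¹⁰ ion with only two ligands adopts a linear arrangement (sp hybridisation; no CFSE preference).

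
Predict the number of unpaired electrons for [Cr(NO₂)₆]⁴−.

Each nitro (N-bound nitrite) is −1; balancing the −4 overall charge requires Cr(II).
Chromium is a group-6 element; Cr(II) is therefore d⁴.
The spin state decides the count: Nitro (N-bound nitrite) is a strong-field ligand (high in the spectrochemical series) for a first-row metal, so the complex is low-spin.
An octahedral low-spin d⁴ ion is t₂g⁴e_g⁰, giving 2 unpaired electrons.

2 unpaired electrons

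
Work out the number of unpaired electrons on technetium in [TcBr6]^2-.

Ligand charges: each bromide is −1. With an overall charge of −2 the technetium centre must be in the +4 oxidation state.
Technetium is a group-7 element; Tc(IV) is therefore d³.
In an octahedral field the d³ configuration is t₂g³e_g⁰ (only one arrangement possible), giving 3 unpaired electrons.

3 unpaired electrons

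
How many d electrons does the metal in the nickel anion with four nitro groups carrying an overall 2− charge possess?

Ligand charges: each nitro (N-bound nitrite) is −1. With an overall charge of −2 the nickel centre must be in the +2 oxidation state.
Nickel is a group-10 element; Ni(II) is therefore d⁸.

d⁸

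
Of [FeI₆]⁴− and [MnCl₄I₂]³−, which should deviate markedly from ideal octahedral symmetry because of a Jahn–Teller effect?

[FeI₆]⁴−: Each iodide is −1; balancing the −4 overall charge requires Fe(II). Fe sits in group 8, so the d-electron count is 8 − 2 = 6. Iodide is a weak-field ligand for a first-row metal, so the complex is high-spin. The d⁶ configuration leaves the e_g set evenly filled (or empty) — no strong Jahn–Teller driving force.
[MnCl₄I₂]³−: Ligand charges: each chloride is −1; each iodide is −1. With an overall charge of −3 the manganese centre must be in the +3 oxidation state. Group 7 minus oxidation state 3 gives a d⁴ configuration. Chloride and iodide are weak-field ligands for a first-row metal, so the complex is high-spin. The t₂g³e_g¹ (high-spin) configuration has an unevenly filled e_g set; the Jahn–Teller theorem predicts a tetragonal distortion (typically axial elongation) to lift the degeneracy.

[MnCl₄I₂]³−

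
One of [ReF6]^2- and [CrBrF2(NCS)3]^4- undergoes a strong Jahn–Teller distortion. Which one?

[ReF6]^2-: Summing ligand charges against the −2 overall charge gives an oxidation state of +4 for rhenium. Group 7 minus oxidation state 4 gives a d³ configuration. The d³ configuration leaves the e_g set evenly filled (or empty) — no strong Jahn–Teller driving force.
[CrBrF2(NCS)3]^4-: Each bromide is −1; each fluoride is −1; each isothiocyanate is −1; balancing the −4 overall charge requires Cr(II). Group 6 minus oxidation state 2 gives a d⁴ configuration. Bromide, fluoride, and isothiocyanate are weak-field ligands for a first-row metal, so the complex is high-spin. The t₂g³e_g¹ (high-spin) configuration has an unevenly filled e_g set; the Jahn–Teller theorem predicts a tetragonal distortion (typically axial elongation) to lift the degeneracy.

[CrBrF2(NCS)3]^4-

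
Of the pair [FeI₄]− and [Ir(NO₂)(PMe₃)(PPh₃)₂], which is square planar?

For [FeI₄]−: Each iodide is −1; balancing the −1 overall charge requires Fe(III). Iron is a group-8 element; Fe(III) is therefore d⁵. A high-spin d⁵ ion has zero CFSE in either geometry, so four ligands adopt the sterically favoured tetrahedral geometry. → tetrahedral.
For [Ir(NO₂)(PMe₃)(PPh₃)₂]: Each nitro (N-bound nitrite) is −1; trimethylphosphine is neutral; triphenylphosphine is neutral; balancing the 0 overall charge requires Ir(I). Group 9 minus oxidation state 1 gives a d⁸ configuration. A 5d d⁸ ion has a large crystal-field splitting; square planar leaves the high-energy d_{x²−y²} orbital empty and maximises CFSE. → square planar.

[Ir(NO₂)(PMe₃)(PPh₃)₂]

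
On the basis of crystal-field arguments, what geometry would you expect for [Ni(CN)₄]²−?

square planar

Ligand charges: each cyanide is −1. With an overall charge of −2 the nickel centre must be in the +2 oxidation state.
Nickel is a group-10 element; Ni(II) is therefore d⁸.
Coordination number: 4.
Cyanide is a strong-field ligand (high in the spectrochemical series).
A 3d d⁸ ion with strong-field ligands gains enough CFSE to favour square planar over tetrahedral.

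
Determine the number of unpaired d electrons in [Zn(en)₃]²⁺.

Ethylenediamine is neutral; balancing the +2 overall charge requires Zn(II).
Group 12 minus oxidation state 2 gives a d¹⁰ configuration.
Counting donor atoms: 3×ethylenediamine (bidentate) → 6 donors. Coordination number = 6.
In an octahedral field the d¹⁰ configuration is t₂g⁶e_g⁴, giving 0 unpaired electrons.

0 unpaired electrons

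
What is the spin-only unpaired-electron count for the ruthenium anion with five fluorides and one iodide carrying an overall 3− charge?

Each fluoride is −1; each iodide is −1; balancing the −3 overall charge requires Ru(III).
Ruthenium is a group-8 element; Ru(III) is therefore d⁵.
The spin state decides the count: a 4d ion has a large Δₒ and is invariably low-spin.
An octahedral low-spin d⁵ ion is t₂g⁵e_g⁰, giving 1 unpaired electron.

1 unpaired electron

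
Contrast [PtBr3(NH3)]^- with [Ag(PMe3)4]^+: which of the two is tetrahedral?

For [PtBr3(NH3)]^-: Ligand charges: each bromide is −1; ammonia is neutral. With an overall charge of −1 the platinum centre must be in the +2 oxidation state. Group 10 minus oxidation state 2 gives a d⁸ configuration. A 5d d⁸ ion has a large crystal-field splitting; square planar leaves the high-energy d_{x²−y²} orbital empty and maximises CFSE. → square planar.
For [Ag(PMe3)4]^+: Summing ligand charges against the +1 overall charge gives an oxidation state of +1 for silver. Group 11 minus oxidation state 1 gives a d¹⁰ configuration. A d¹⁰ ion has no crystal-field stabilisation preference between square planar and tetrahedral, so four ligands adopt the sterically favoured tetrahedral geometry. → tetrahedral.

[Ag(PMe3)4]^+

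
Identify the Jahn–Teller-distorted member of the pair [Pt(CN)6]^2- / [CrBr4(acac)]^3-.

[CrBr4(acac)]^3-

[Pt(CN)6]^2-: Ligand charges: each cyanide is −1. With an overall charge of −2 the platinum centre must be in the +4 oxidation state. Platinum is a group-10 element; Pt(IV) is therefore d⁶. A 5d ion has a large Δₒ and is invariably low-spin. The d⁶ configuration leaves the e_g set evenly filled (or empty) — no strong Jahn–Teller driving force.
[CrBr4(acac)]^3-: Ligand charges: each bromide is −1; each acetylacetonate is −1. With an overall charge of −3 the chromium centre must be in the +2 oxidation state. Chromium is a group-6 element; Cr(II) is therefore d⁴. Acetylacetonate and bromide are weak-field ligands for a first-row metal, so the complex is high-spin. The t₂g³e_g¹ (high-spin) configuration has an unevenly filled e_g set; the Jahn–Teller theorem predicts a tetragonal distortion (typically axial elongation) to lift the degeneracy.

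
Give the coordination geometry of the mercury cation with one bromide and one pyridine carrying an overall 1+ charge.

Ligand charges: each bromide is −1; pyridine is neutral. With an overall charge of +1 the mercury centre must be in the +2 oxidation state.
Group 12 minus oxidation state 2 gives a d¹⁰ configuration.
Coordination number: 2.
A d¹⁰ ion with only two ligands adopts a linear arrangement (sp hybridisation; no CFSE preference).

linear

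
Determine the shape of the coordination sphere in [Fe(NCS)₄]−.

Summing ligand charges against the −1 overall charge gives an oxidation state of +3 for iron.
Fe sits in group 8, so the d-electron count is 8 − 3 = 5.
With 4 monodentate ligands the coordination number is 4.
Isothiocyanate is a weak-field ligand.
A high-spin d⁵ ion has zero CFSE in either geometry, so four ligands adopt the sterically favoured tetrahedral geometry.

tetrahedral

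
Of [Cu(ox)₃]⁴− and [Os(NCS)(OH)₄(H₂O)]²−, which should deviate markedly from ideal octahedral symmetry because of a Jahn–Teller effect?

[Cu(ox)₃]⁴−

[Cu(ox)₃]⁴−: Ligand charges: each oxalate is −2. With an overall charge of −4 the copper centre must be in the +2 oxidation state. Group 11 minus oxidation state 2 gives a d⁹ configuration. The t₂g⁶e_g³ configuration has an unevenly filled e_g set; the Jahn–Teller theorem predicts a tetragonal distortion (typically axial elongation) to lift the degeneracy.
[Os(NCS)(OH)₄(H₂O)]²−: Summing ligand charges against the −2 overall charge gives an oxidation state of +3 for osmium. Osmium is a group-8 element; Os(III) is therefore d⁵. A 5d ion has a large Δₒ and is invariably low-spin. The d⁵ configuration leaves the e_g set evenly filled (or empty) — no strong Jahn–Teller driving force.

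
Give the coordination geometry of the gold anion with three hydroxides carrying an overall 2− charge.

trigonal planar

Ligand charges: each hydroxide is −1. With an overall charge of −2 the gold centre must be in the +1 oxidation state.
Group 11 minus oxidation state 1 gives a d¹⁰ configuration.
With 3 monodentate ligands the coordination number is 3.
Three ligands around a d¹⁰ centre minimise repulsion in a trigonal-planar arrangement.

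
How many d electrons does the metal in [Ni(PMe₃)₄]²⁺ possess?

d⁸

Summing ligand charges against the +2 overall charge gives an oxidation state of +2 for nickel.
Group 10 minus oxidation state 2 gives a d⁸ configuration.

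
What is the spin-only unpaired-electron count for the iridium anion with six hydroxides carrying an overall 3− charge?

0

Summing ligand charges against the −3 overall charge gives an oxidation state of +3 for iridium.
Group 9 minus oxidation state 3 gives a d⁶ configuration.
The spin state decides the count: a 5d ion has a large Δₒ and is invariably low-spin.
An octahedral low-spin d⁶ ion is t₂g⁶e_g⁰, giving 0 unpaired electrons.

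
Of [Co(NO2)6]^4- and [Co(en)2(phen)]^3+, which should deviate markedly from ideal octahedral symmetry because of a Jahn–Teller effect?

[Co(NO2)6]^4-

[Co(NO2)6]^4-: Summing ligand charges against the −4 overall charge gives an oxidation state of +2 for cobalt. Cobalt is a group-9 element; Co(II) is therefore d⁷. Nitro (N-bound nitrite) is a strong-field ligand (high in the spectrochemical series) for a first-row metal, so the complex is low-spin. The t₂g⁶e_g¹ (low-spin) configuration has an unevenly filled e_g set; the Jahn–Teller theorem predicts a tetragonal distortion (typically axial elongation) to lift the degeneracy.
[Co(en)2(phen)]^3+: Ligand charges: ethylenediamine is neutral; 1,10-phenanthroline is neutral. With an overall charge of +3 the cobalt centre must be in the +3 oxidation state. Group 9 minus oxidation state 3 gives a d⁶ configuration. Co(III) has an exceptionally large octahedral splitting and is low-spin with essentially every ligand except fluoride. The d⁶ configuration leaves the e_g set evenly filled (or empty) — no strong Jahn–Teller driving force.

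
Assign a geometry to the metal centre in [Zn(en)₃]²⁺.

Summing ligand charges against the +2 overall charge gives an oxidation state of +2 for zinc.
Zinc is a group-12 element; Zn(II) is therefore d¹⁰.
Counting donor atoms: 3×ethylenediamine (bidentate) → 6 donors. Coordination number = 6.
Six donors around a single metal centre give an octahedral coordination sphere.

octahedral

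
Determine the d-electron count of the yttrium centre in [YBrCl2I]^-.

Summing ligand charges against the −1 overall charge gives an oxidation state of +3 for yttrium.
Y sits in group 3, so the d-electron count is 3 − 3 = 0.

d0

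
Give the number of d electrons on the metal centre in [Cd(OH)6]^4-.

Summing ligand charges against the −4 overall charge gives an oxidation state of +2 for cadmium.
Cd sits in group 12, so the d-electron count is 12 − 2 = 10.

d10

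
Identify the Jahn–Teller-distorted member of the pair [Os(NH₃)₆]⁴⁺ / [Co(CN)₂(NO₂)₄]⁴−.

[Co(CN)₂(NO₂)₄]⁴−

[Os(NH₃)₆]⁴⁺: Ligand charges: ammonia is neutral. With an overall charge of +4 the osmium centre must be in the +4 oxidation state. Osmium is a group-8 element; Os(IV) is therefore d⁴. A 5d ion has a large Δₒ and is invariably low-spin. The d⁴ configuration leaves the e_g set evenly filled (or empty) — no strong Jahn–Teller driving force.
[Co(CN)₂(NO₂)₄]⁴−: Ligand charges: each cyanide is −1; each nitro (N-bound nitrite) is −1. With an overall charge of −4 the cobalt centre must be in the +2 oxidation state. Cobalt is a group-9 element; Co(II) is therefore d⁷. Cyanide and nitro (N-bound nitrite) are strong-field ligands (high in the spectrochemical series) for a first-row metal, so the complex is low-spin. The t₂g⁶e_g¹ (low-spin) configuration has an unevenly filled e_g set; the Jahn–Teller theorem predicts a tetragonal distortion (typically axial elongation) to lift the degeneracy.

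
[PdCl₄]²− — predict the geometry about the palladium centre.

Ligand charges: each chloride is −1. With an overall charge of −2 the palladium centre must be in the +2 oxidation state.
Pd sits in group 10, so the d-electron count is 10 − 2 = 8.
Coordination number: 4.
A 4d d⁸ ion has a large crystal-field splitting; square planar leaves the high-energy d_{x²−y²} orbital empty and maximises CFSE.

square planar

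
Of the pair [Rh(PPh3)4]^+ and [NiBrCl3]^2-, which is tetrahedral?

[NiBrCl3]^2-

For [Rh(PPh3)4]^+: Ligand charges: triphenylphosphine is neutral. With an overall charge of +1 the rhodium centre must be in the +1 oxidation state. Rh sits in group 9, so the d-electron count is 9 − 1 = 8. A 4d d⁸ ion has a large crystal-field splitting; square planar leaves the high-energy d_{x²−y²} orbital empty and maximises CFSE. → square planar.
For [NiBrCl3]^2-: Each bromide is −1; each chloride is −1; balancing the −2 overall charge requires Ni(II). Group 10 minus oxidation state 2 gives a d⁸ configuration. Bromide and chloride are weak-field ligands. With weak-field ligands the CFSE gain from square planar is small, so a 3d d⁸ ion takes the sterically preferred tetrahedral geometry. → tetrahedral.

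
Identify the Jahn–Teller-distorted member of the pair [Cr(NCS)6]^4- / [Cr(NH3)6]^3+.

[Cr(NCS)6]^4-: Each isothiocyanate is −1; balancing the −4 overall charge requires Cr(II). Chromium is a group-6 element; Cr(II) is therefore d⁴. Isothiocyanate is a weak-field ligand for a first-row metal, so the complex is high-spin. The t₂g³e_g¹ (high-spin) configuration has an unevenly filled e_g set; the Jahn–Teller theorem predicts a tetragonal distortion (typically axial elongation) to lift the degeneracy.
[Cr(NH3)6]^3+: Summing ligand charges against the +3 overall charge gives an oxidation state of +3 for chromium. Group 6 minus oxidation state 3 gives a d³ configuration. The d³ configuration leaves the e_g set evenly filled (or empty) — no strong Jahn–Teller driving force.

[Cr(NCS)6]^4-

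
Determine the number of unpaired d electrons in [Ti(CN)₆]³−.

1

Summing ligand charges against the −3 overall charge gives an oxidation state of +3 for titanium.
Ti sits in group 4, so the d-electron count is 4 − 3 = 1.
In an octahedral field the d¹ configuration is t₂g¹e_g⁰ (only one arrangement possible), giving 1 unpaired electron.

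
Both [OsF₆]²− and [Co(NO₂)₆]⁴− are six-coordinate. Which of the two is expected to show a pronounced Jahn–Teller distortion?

[Co(NO₂)₆]⁴−

[OsF₆]²−: Summing ligand charges against the −2 overall charge gives an oxidation state of +4 for osmium. Osmium is a group-8 element; Os(IV) is therefore d⁴. A 5d ion has a large Δₒ and is invariably low-spin. The d⁴ configuration leaves the e_g set evenly filled (or empty) — no strong Jahn–Teller driving force.
[Co(NO₂)₆]⁴−: Summing ligand charges against the −4 overall charge gives an oxidation state of +2 for cobalt. Cobalt is a group-9 element; Co(II) is therefore d⁷. Nitro (N-bound nitrite) is a strong-field ligand (high in the spectrochemical series) for a first-row metal, so the complex is low-spin. The t₂g⁶e_g¹ (low-spin) configuration has an unevenly filled e_g set; the Jahn–Teller theorem predicts a tetragonal distortion (typically axial elongation) to lift the degeneracy.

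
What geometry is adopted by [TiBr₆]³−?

octahedral

Summing ligand charges against the −3 overall charge gives an oxidation state of +3 for titanium.
Ti sits in group 4, so the d-electron count is 4 − 3 = 1.
With 6 monodentate ligands the coordination number is 6.
Six donors around a single metal centre give an octahedral coordination sphere.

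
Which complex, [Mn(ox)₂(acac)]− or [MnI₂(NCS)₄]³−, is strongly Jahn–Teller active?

[MnI₂(NCS)₄]³−

[Mn(ox)₂(acac)]−: Ligand charges: each oxalate is −2; each acetylacetonate is −1. With an overall charge of −1 the manganese centre must be in the +4 oxidation state. Group 7 minus oxidation state 4 gives a d³ configuration. The d³ configuration leaves the e_g set evenly filled (or empty) — no strong Jahn–Teller driving force.
[MnI₂(NCS)₄]³−: Ligand charges: each iodide is −1; each isothiocyanate is −1. With an overall charge of −3 the manganese centre must be in the +3 oxidation state. Manganese is a group-7 element; Mn(III) is therefore d⁴. Iodide and isothiocyanate are weak-field ligands for a first-row metal, so the complex is high-spin. The t₂g³e_g¹ (high-spin) configuration has an unevenly filled e_g set; the Jahn–Teller theorem predicts a tetragonal distortion (typically axial elongation) to lift the degeneracy.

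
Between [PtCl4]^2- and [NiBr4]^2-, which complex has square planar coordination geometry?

For [PtCl4]^2-: Ligand charges: each chloride is −1. With an overall charge of −2 the platinum centre must be in the +2 oxidation state. Pt sits in group 10, so the d-electron count is 10 − 2 = 8. A 5d d⁸ ion has a large crystal-field splitting; square planar leaves the high-energy d_{x²−y²} orbital empty and maximises CFSE. → square planar.
For [NiBr4]^2-: Each bromide is −1; balancing the −2 overall charge requires Ni(II). Ni sits in group 10, so the d-electron count is 10 − 2 = 8. Bromide is a weak-field ligand. With weak-field ligands the CFSE gain from square planar is small, so a 3d d⁸ ion takes the sterically preferred tetrahedral geometry. → tetrahedral.

[PtCl4]^2-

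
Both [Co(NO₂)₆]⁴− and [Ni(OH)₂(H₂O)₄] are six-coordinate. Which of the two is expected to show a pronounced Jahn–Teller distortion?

[Co(NO₂)₆]⁴−

[Co(NO₂)₆]⁴−: Ligand charges: each nitro (N-bound nitrite) is −1. With an overall charge of −4 the cobalt centre must be in the +2 oxidation state. Co sits in group 9, so the d-electron count is 9 − 2 = 7. Nitro (N-bound nitrite) is a strong-field ligand (high in the spectrochemical series) for a first-row metal, so the complex is low-spin. The t₂g⁶e_g¹ (low-spin) configuration has an unevenly filled e_g set; the Jahn–Teller theorem predicts a tetragonal distortion (typically axial elongation) to lift the degeneracy.
[Ni(OH)₂(H₂O)₄]: Ligand charges: each hydroxide is −1; water is neutral. With an overall charge of 0 the nickel centre must be in the +2 oxidation state. Group 10 minus oxidation state 2 gives a d⁸ configuration. The d⁸ configuration leaves the e_g set evenly filled (or empty) — no strong Jahn–Teller driving force.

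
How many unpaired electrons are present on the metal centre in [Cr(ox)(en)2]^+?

Each oxalate is −2; ethylenediamine is neutral; balancing the +1 overall charge requires Cr(III).
Group 6 minus oxidation state 3 gives a d³ configuration.
Counting donor atoms: 1×oxalate (bidentate) → 2 donors; 2×ethylenediamine (bidentate) → 4 donors. Coordination number = 6.
In an octahedral field the d³ configuration is t₂g³e_g⁰ (only one arrangement possible), giving 3 unpaired electrons.

3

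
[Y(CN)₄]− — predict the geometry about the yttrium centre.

Each cyanide is −1; balancing the −1 overall charge requires Y(III).
Group 3 minus oxidation state 3 gives a d⁰ configuration.
With 4 monodentate ligands the coordination number is 4.
A d⁰ ion has no crystal-field stabilisation preference between square planar and tetrahedral, so four ligands adopt the sterically favoured tetrahedral geometry.

tetrahedral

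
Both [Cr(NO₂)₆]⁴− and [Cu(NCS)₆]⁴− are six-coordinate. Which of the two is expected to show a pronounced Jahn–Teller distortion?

[Cu(NCS)₆]⁴−

[Cr(NO₂)₆]⁴−: Summing ligand charges against the −4 overall charge gives an oxidation state of +2 for chromium. Cr sits in group 6, so the d-electron count is 6 − 2 = 4. Nitro (N-bound nitrite) is a strong-field ligand (high in the spectrochemical series) for a first-row metal, so the complex is low-spin. The d⁴ configuration leaves the e_g set evenly filled (or empty) — no strong Jahn–Teller driving force.
[Cu(NCS)₆]⁴−: Ligand charges: each isothiocyanate is −1. With an overall charge of −4 the copper centre must be in the +2 oxidation state. Group 11 minus oxidation state 2 gives a d⁹ configuration. The t₂g⁶e_g³ configuration has an unevenly filled e_g set; the Jahn–Teller theorem predicts a tetragonal distortion (typically axial elongation) to lift the degeneracy.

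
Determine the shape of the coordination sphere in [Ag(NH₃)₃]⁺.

Summing ligand charges against the +1 overall charge gives an oxidation state of +1 for silver.
Group 11 minus oxidation state 1 gives a d¹⁰ configuration.
Coordination number: 3.
Three ligands around a d¹⁰ centre minimise repulsion in a trigonal-planar arrangement.

trigonal planar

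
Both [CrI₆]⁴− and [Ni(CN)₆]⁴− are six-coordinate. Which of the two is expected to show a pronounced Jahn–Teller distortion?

[CrI₆]⁴−

[CrI₆]⁴−: Ligand charges: each iodide is −1. With an overall charge of −4 the chromium centre must be in the +2 oxidation state. Group 6 minus oxidation state 2 gives a d⁴ configuration. Iodide is a weak-field ligand for a first-row metal, so the complex is high-spin. The t₂g³e_g¹ (high-spin) configuration has an unevenly filled e_g set; the Jahn–Teller theorem predicts a tetragonal distortion (typically axial elongation) to lift the degeneracy.
[Ni(CN)₆]⁴−: Summing ligand charges against the −4 overall charge gives an oxidation state of +2 for nickel. Group 10 minus oxidation state 2 gives a d⁸ configuration. The d⁸ configuration leaves the e_g set evenly filled (or empty) — no strong Jahn–Teller driving force.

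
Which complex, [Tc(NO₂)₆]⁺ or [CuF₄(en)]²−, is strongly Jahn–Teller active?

[CuF₄(en)]²−

[Tc(NO₂)₆]⁺: Summing ligand charges against the +1 overall charge gives an oxidation state of +7 for technetium. Group 7 minus oxidation state 7 gives a d⁰ configuration. The d⁰ configuration leaves the e_g set evenly filled (or empty) — no strong Jahn–Teller driving force.
[CuF₄(en)]²−: Ligand charges: each fluoride is −1; ethylenediamine is neutral. With an overall charge of −2 the copper centre must be in the +2 oxidation state. Group 11 minus oxidation state 2 gives a d⁹ configuration. The t₂g⁶e_g³ configuration has an unevenly filled e_g set; the Jahn–Teller theorem predicts a tetragonal distortion (typically axial elongation) to lift the degeneracy.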